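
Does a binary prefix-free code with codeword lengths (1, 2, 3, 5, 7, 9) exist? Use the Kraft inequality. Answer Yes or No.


Kraft sum = sum(2^(-l_i)) = 0.916, need <= 1. Result: satisfied (a binary prefix-free code with these lengths exists)

Yes


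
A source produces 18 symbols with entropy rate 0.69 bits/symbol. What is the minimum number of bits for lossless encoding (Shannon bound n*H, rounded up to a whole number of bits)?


Minimum bits >= n * H = 18 * 0.69 = 12.42, rounded up to a whole number of bits = 13

13 bits


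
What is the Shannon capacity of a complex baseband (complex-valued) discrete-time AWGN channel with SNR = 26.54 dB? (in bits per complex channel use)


SNR_linear = 10^(26.54/10) = 450.8167; C = log2(1 + SNR_linear) = log2(1 + 450.8167) = 8.8196

8.8196 bits/channel use


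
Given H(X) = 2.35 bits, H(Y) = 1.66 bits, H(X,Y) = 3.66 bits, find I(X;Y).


I(X;Y) = H(X) + H(Y) - H(X,Y) = 2.35 + 1.66 - 3.66 = 0.35

0.35 bits


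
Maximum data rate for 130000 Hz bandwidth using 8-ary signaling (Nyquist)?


Rate = 2 * B * log2(M) = 2 * 130000 * 3.0 = 780000.0

780000.0 bps


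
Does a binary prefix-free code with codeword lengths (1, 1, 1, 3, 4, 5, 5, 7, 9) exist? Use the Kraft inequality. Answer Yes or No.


Kraft sum = sum(2^(-l_i)) = 1.7598, need <= 1. Result: violated (a binary prefix-free code with these lengths cannot exist)

No


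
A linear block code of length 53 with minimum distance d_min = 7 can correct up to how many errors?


Correction capability = floor((d-1)/2) = floor((7-1)/2) = 3

3 errors


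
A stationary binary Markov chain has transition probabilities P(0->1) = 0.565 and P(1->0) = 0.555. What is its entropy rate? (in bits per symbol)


Stationary distribution: pi_0 = p10/(p01+p10) = 0.4955, pi_1 = 0.5045. Entropy rate H' = pi_0*H(p01) + pi_1*H(p10) = 0.4955*0.9878 + 0.5045*0.9913 = 0.9895

0.9895 bits/symbol


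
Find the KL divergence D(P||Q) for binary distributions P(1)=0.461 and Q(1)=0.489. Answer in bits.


KL = p*log2(p/q) + (1-p)*log2((1-p)/(1-q)) = 0.461*log2(0.461/0.489) + 0.539*log2(0.539/0.511) = 0.0023

0.0023 bits


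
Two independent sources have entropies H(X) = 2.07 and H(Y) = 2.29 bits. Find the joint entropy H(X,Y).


For independent variables, H(X,Y) = H(X) + H(Y) = 2.07 + 2.29 = 4.36

4.36 bits


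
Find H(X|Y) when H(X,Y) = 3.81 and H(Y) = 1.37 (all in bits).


H(X|Y) = H(X,Y) - H(Y) = 3.81 - 1.37 = 2.44

2.44 bits


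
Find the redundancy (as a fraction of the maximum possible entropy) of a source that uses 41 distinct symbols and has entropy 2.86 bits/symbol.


H_max = log2(K) = log2(41) = 5.3576 bits/symbol. Redundancy = 1 - H/H_max = 1 - 2.86/5.3576 = 1 - 0.5338 = 0.4662

0.4662


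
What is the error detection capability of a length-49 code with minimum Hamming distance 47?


Detection capability = d_min - 1 = 47 - 1 = 46

46 errors


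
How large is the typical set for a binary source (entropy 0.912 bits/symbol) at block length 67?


log2|A_typical| = nH = 67 * 0.912 = 61.104, so |A_typical| ~ 2^61.104 = 2.478e+18

2.478e+18


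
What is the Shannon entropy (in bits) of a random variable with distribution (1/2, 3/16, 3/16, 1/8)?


H = -sum(p_i * log2(p_i)). Terms: -(1/2)*log2(1/2) = 0.500000; -(3/16)*log2(3/16) = 0.452820; -(3/16)*log2(3/16) = 0.452820; -(1/8)*log2(1/8) = 0.375000. H = 0.500000 + 0.452820 + 0.452820 + 0.375000 = 1.7806

1.7806 bits


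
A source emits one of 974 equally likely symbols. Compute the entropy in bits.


H = log2(n) = log2(974) = 9.9278

9.9278 bits


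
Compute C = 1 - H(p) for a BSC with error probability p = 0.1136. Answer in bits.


H(p) = -p*log2(p) - (1-p)*log2(1-p) = -0.1136*log2(0.1136) - 0.8864*log2(0.8864) = 0.356473 + 0.154207 = 0.5107. C = 1 - H(p) = 1 - 0.5107 = 0.4893

0.4893 bits


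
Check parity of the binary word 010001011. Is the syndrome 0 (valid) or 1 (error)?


Syndrome = XOR of all bits = 0 XOR 1 XOR 0 XOR 0 XOR 0 XOR 1 XOR 0 XOR 1 XOR 1 = 0

0


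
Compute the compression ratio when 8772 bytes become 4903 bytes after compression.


Ratio = original / compressed = 8772 / 4903 = 1.7891

1.7891


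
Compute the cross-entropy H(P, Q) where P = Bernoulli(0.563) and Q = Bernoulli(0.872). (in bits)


H(P,Q) = -p*log2(q) - (1-p)*log2(1-q). -0.563*log2(0.872) = 0.111249; -0.437*log2(0.128) = 1.296048. H(P,Q) = 0.111249 + 1.296048 = 1.4073

1.4073 bits


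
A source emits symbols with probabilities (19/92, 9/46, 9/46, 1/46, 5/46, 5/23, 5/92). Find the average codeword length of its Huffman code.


Huffman construction (repeatedly merge the two least-probable nodes; each merge adds 1 bit to every symbol beneath it): 1/46 + 5/92 = 7/92; 7/92 + 5/46 = 17/92; 17/92 + 9/46 = 35/92; 9/46 + 19/92 = 37/92; 5/23 + 35/92 = 55/92; 37/92 + 55/92 = 1. Resulting codeword lengths (in the order the probabilities were given): (2, 3, 2, 5, 4, 2, 5). L_avg = sum(p_i * l_i) = 19/92*2 + 9/46*3 + 9/46*2 + 1/46*5 + 5/46*4 + 5/23*2 + 5/92*5 = 243/92 = 2.6413

2.6413 bits


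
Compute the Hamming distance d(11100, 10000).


Count differing positions: . ^ ^ . . = 2 differences

2


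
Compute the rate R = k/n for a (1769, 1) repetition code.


Rate = k/n = 1/1769

1/1769


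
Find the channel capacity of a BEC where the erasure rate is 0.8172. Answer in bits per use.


C = 1 - epsilon = 1 - 0.8172 = 0.1828

0.1828 bits


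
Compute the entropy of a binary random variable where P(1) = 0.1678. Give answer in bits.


H = -p*log2(p) - (1-p)*log2(1-p). -0.1678*log2(0.1678) = 0.432116; -0.8322*log2(0.8322) = 0.220531. H = 0.432116 + 0.220531 = 0.6526

0.6526 bits


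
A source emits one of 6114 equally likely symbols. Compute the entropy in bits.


H = log2(n) = log2(6114) = 12.5779

12.5779 bits


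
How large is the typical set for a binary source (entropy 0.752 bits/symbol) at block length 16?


log2|A_typical| = nH = 16 * 0.752 = 12.032, so |A_typical| ~ 2^12.032 = 4.188e+03

4.188e+03


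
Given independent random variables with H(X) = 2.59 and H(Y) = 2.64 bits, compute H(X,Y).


For independent variables, H(X,Y) = H(X) + H(Y) = 2.59 + 2.64 = 5.23

5.23 bits


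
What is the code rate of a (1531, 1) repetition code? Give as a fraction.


Rate = k/n = 1/1531

1/1531


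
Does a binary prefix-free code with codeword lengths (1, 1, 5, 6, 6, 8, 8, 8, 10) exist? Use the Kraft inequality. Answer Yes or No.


Kraft sum = sum(2^(-l_i)) = 1.0752, need <= 1. Result: violated (a binary prefix-free code with these lengths cannot exist)

No


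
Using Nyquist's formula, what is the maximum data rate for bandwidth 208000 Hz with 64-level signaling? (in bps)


Rate = 2 * B * log2(M) = 2 * 208000 * 6.0 = 2496000.0

2496000.0 bps


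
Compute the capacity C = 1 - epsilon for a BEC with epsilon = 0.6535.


C = 1 - epsilon = 1 - 0.6535 = 0.3465

0.3465 bits


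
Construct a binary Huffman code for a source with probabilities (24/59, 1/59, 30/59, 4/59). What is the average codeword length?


Huffman construction (repeatedly merge the two least-probable nodes; each merge adds 1 bit to every symbol beneath it): 1/59 + 4/59 = 5/59; 5/59 + 24/59 = 29/59; 29/59 + 30/59 = 1. Resulting codeword lengths (in the order the probabilities were given): (2, 3, 1, 3). L_avg = sum(p_i * l_i) = 24/59*2 + 1/59*3 + 30/59*1 + 4/59*3 = 93/59 = 1.5763

1.5763 bits


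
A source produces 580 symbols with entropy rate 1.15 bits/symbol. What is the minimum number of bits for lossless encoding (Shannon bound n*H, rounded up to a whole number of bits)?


Minimum bits >= n * H = 580 * 1.15 = 667.0, rounded up to a whole number of bits = 667

667 bits


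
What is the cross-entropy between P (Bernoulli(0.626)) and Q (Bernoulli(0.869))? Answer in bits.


H(P,Q) = -p*log2(q) - (1-p)*log2(1-q). -0.626*log2(0.869) = 0.126810; -0.374*log2(0.131) = 1.096703. H(P,Q) = 0.126810 + 1.096703 = 1.2235

1.2235 bits


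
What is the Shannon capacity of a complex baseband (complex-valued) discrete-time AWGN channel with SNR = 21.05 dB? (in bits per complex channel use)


SNR_linear = 10^(21.05/10) = 127.3503; C = log2(1 + SNR_linear) = log2(1 + 127.3503) = 7.0039

7.0039 bits/channel use


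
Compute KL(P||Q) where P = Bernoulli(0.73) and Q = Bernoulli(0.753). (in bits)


KL = p*log2(p/q) + (1-p)*log2((1-p)/(1-q)) = 0.73*log2(0.73/0.753) + 0.27*log2(0.27/0.247) = 0.002

0.002 bits


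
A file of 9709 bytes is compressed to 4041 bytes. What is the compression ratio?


Ratio = original / compressed = 9709 / 4041 = 2.4026

2.4026


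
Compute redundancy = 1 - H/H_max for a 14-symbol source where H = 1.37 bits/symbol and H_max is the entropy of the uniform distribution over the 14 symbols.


H_max = log2(K) = log2(14) = 3.8074 bits/symbol. Redundancy = 1 - H/H_max = 1 - 1.37/3.8074 = 1 - 0.3598 = 0.6402

0.6402


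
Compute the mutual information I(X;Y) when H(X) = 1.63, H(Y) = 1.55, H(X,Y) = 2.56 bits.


I(X;Y) = H(X) + H(Y) - H(X,Y) = 1.63 + 1.55 - 2.56 = 0.62

0.62 bits


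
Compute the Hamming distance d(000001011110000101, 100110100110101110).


Count differing positions: ^ . . ^ ^ ^ ^ ^ ^ . . . ^ . ^ . ^ ^ = 11 differences

11


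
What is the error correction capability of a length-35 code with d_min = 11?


Correction capability = floor((d-1)/2) = floor((11-1)/2) = 5

5 errors


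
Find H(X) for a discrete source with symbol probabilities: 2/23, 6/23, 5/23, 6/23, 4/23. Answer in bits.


H = -sum(p_i * log2(p_i)). Terms: -(2/23)*log2(2/23) = 0.306397; -(6/23)*log2(6/23) = 0.505722; -(5/23)*log2(5/23) = 0.478616; -(6/23)*log2(6/23) = 0.505722; -(4/23)*log2(4/23) = 0.438880. H = 0.306397 + 0.505722 + 0.478616 + 0.505722 + 0.438880 = 2.2353

2.2353 bits


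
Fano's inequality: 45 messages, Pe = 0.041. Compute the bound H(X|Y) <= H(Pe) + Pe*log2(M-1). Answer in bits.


H(Pe) = -Pe*log2(Pe) - (1-Pe)*log2(1-Pe) = -0.041*log2(0.041) - 0.959*log2(0.959) = 0.188938 + 0.057921 = 0.2469. Pe*log2(M-1) = 0.041*log2(44) = 0.223837. Bound = H(Pe) + Pe*log2(M-1) = 0.188938 + 0.057921 + 0.223837 = 0.4707

0.4707 bits


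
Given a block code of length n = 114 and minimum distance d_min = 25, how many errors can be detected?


Detection capability = d_min - 1 = 25 - 1 = 24

24 errors


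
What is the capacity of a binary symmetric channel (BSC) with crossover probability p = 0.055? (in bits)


H(p) = -p*log2(p) - (1-p)*log2(1-p) = -0.055*log2(0.055) - 0.945*log2(0.945) = 0.230143 + 0.077125 = 0.3073. C = 1 - H(p) = 1 - 0.3073 = 0.6927

0.6927 bits


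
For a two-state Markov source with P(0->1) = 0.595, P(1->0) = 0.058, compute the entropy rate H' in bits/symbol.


Stationary distribution: pi_0 = p10/(p01+p10) = 0.0888, pi_1 = 0.9112. Entropy rate H' = pi_0*H(p01) + pi_1*H(p10) = 0.0888*0.9738 + 0.9112*0.3195 = 0.3776

0.3776 bits/symbol


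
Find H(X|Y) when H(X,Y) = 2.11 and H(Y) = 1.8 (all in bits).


H(X|Y) = H(X,Y) - H(Y) = 2.11 - 1.8 = 0.31

0.31 bits


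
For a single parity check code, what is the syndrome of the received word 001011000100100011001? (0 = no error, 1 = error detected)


Syndrome = XOR of all bits = 0 XOR 0 XOR 1 XOR 0 XOR 1 XOR 1 XOR 0 XOR 0 XOR 0 XOR 1 XOR 0 XOR 0 XOR 1 XOR 0 XOR 0 XOR 0 XOR 1 XOR 1 XOR 0 XOR 0 XOR 1 = 0

0


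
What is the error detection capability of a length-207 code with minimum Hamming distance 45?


Detection capability = d_min - 1 = 45 - 1 = 44

44 errors


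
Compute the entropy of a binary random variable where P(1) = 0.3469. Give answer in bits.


H = -p*log2(p) - (1-p)*log2(1-p). -0.3469*log2(0.3469) = 0.529858; -0.6531*log2(0.6531) = 0.401411. H = 0.529858 + 0.401411 = 0.9313

0.9313 bits


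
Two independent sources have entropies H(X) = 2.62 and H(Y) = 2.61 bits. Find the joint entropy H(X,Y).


For independent variables, H(X,Y) = H(X) + H(Y) = 2.62 + 2.61 = 5.23

5.23 bits


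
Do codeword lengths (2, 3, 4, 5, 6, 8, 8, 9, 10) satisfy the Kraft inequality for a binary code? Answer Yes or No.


Kraft sum = sum(2^(-l_i)) = 0.4951, need <= 1. Result: satisfied (a binary prefix-free code with these lengths exists)

Yes


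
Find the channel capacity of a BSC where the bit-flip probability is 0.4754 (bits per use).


H(p) = -p*log2(p) - (1-p)*log2(1-p) = -0.4754*log2(0.4754) - 0.5246*log2(0.5246) = 0.510003 + 0.488251 = 0.9983. C = 1 - H(p) = 1 - 0.9983 = 0.0017

0.0017 bits


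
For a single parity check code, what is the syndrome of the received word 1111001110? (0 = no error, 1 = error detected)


Syndrome = XOR of all bits = 1 XOR 1 XOR 1 XOR 1 XOR 0 XOR 0 XOR 1 XOR 1 XOR 1 XOR 0 = 1

1


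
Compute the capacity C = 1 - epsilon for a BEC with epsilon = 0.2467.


C = 1 - epsilon = 1 - 0.2467 = 0.7533

0.7533 bits


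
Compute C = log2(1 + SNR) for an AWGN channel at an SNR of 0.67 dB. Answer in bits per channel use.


SNR_linear = 10^(0.67/10) = 1.1668; C = log2(1 + SNR_linear) = log2(1 + 1.1668) = 1.1156

1.1156 bits/channel use


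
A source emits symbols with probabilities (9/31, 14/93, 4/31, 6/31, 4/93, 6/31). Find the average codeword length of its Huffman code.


Huffman construction (repeatedly merge the two least-probable nodes; each merge adds 1 bit to every symbol beneath it): 4/93 + 4/31 = 16/93; 14/93 + 16/93 = 10/31; 6/31 + 6/31 = 12/31; 9/31 + 10/31 = 19/31; 12/31 + 19/31 = 1. Resulting codeword lengths (in the order the probabilities were given): (2, 3, 4, 2, 4, 2). L_avg = sum(p_i * l_i) = 9/31*2 + 14/93*3 + 4/31*4 + 6/31*2 + 4/93*4 + 6/31*2 = 232/93 = 2.4946

2.4946 bits


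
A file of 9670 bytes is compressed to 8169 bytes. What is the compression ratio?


Ratio = original / compressed = 9670 / 8169 = 1.1837

1.1837


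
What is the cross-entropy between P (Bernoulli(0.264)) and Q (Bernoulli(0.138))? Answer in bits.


H(P,Q) = -p*log2(q) - (1-p)*log2(1-q). -0.264*log2(0.138) = 0.754317; -0.736*log2(0.862) = 0.157681. H(P,Q) = 0.754317 + 0.157681 = 0.912

0.912 bits


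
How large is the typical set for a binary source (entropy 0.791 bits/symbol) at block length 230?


log2|A_typical| = nH = 230 * 0.791 = 181.93, so |A_typical| ~ 2^181.93 = 5.840e+54

5.840e+54


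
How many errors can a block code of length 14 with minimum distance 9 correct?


Correction capability = floor((d-1)/2) = floor((9-1)/2) = 4

4 errors


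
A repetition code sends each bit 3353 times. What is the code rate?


Rate = k/n = 1/3353

1/3353


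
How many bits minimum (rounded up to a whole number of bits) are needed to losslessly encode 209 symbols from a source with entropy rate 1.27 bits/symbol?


Minimum bits >= n * H = 209 * 1.27 = 265.43, rounded up to a whole number of bits = 266

266 bits


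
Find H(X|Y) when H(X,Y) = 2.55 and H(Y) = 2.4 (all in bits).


H(X|Y) = H(X,Y) - H(Y) = 2.55 - 2.4 = 0.15

0.15 bits


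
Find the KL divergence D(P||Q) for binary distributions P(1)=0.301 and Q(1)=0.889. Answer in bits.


KL = p*log2(p/q) + (1-p)*log2((1-p)/(1-q)) = 0.301*log2(0.301/0.889) + 0.699*log2(0.699/0.111) = 1.3854

1.3854 bits


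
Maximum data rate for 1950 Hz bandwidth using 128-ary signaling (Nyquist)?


Rate = 2 * B * log2(M) = 2 * 1950 * 7.0 = 27300.0

27300.0 bps


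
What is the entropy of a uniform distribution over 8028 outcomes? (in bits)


H = log2(n) = log2(8028) = 12.9708

12.9708 bits


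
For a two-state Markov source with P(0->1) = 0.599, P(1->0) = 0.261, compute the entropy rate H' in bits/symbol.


Stationary distribution: pi_0 = p10/(p01+p10) = 0.3035, pi_1 = 0.6965. Entropy rate H' = pi_0*H(p01) + pi_1*H(p10) = 0.3035*0.9715 + 0.6965*0.8283 = 0.8717

0.8717 bits/symbol


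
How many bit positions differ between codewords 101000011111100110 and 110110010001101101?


Count differing positions: . ^ ^ ^ ^ . . . ^ ^ ^ . . . ^ . ^ ^ = 10 differences

10


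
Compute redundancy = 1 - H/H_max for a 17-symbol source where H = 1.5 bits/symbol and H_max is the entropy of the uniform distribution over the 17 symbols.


H_max = log2(K) = log2(17) = 4.0875 bits/symbol. Redundancy = 1 - H/H_max = 1 - 1.5/4.0875 = 1 - 0.367 = 0.633

0.633


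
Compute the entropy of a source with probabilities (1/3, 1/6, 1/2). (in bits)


H = -sum(p_i * log2(p_i)). Terms: -(1/3)*log2(1/3) = 0.528321; -(1/6)*log2(1/6) = 0.430827; -(1/2)*log2(1/2) = 0.500000. H = 0.528321 + 0.430827 + 0.500000 = 1.4591

1.4591 bits


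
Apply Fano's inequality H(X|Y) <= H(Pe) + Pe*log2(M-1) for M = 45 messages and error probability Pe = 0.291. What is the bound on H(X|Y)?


H(Pe) = -Pe*log2(Pe) - (1-Pe)*log2(1-Pe) = -0.291*log2(0.291) - 0.709*log2(0.709) = 0.518245 + 0.351765 = 0.87. Pe*log2(M-1) = 0.291*log2(44) = 1.588695. Bound = H(Pe) + Pe*log2(M-1) = 0.518245 + 0.351765 + 1.588695 = 2.4587

2.4587 bits


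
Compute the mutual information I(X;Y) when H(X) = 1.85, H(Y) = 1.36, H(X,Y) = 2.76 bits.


I(X;Y) = H(X) + H(Y) - H(X,Y) = 1.85 + 1.36 - 2.76 = 0.45

0.45 bits


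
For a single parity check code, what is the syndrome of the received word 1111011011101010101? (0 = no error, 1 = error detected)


Syndrome = XOR of all bits = 1 XOR 1 XOR 1 XOR 1 XOR 0 XOR 1 XOR 1 XOR 0 XOR 1 XOR 1 XOR 1 XOR 0 XOR 1 XOR 0 XOR 1 XOR 0 XOR 1 XOR 0 XOR 1 = 1

1


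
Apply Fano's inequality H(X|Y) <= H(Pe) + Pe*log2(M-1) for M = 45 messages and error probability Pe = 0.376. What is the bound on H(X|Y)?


H(Pe) = -Pe*log2(Pe) - (1-Pe)*log2(1-Pe) = -0.376*log2(0.376) - 0.624*log2(0.624) = 0.530609 + 0.424558 = 0.9552. Pe*log2(M-1) = 0.376*log2(44) = 2.052746. Bound = H(Pe) + Pe*log2(M-1) = 0.530609 + 0.424558 + 2.052746 = 3.0079

3.0079 bits


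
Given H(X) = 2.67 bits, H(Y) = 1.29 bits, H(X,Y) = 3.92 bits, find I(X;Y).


I(X;Y) = H(X) + H(Y) - H(X,Y) = 2.67 + 1.29 - 3.92 = 0.04

0.04 bits


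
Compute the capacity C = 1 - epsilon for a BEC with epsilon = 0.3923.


C = 1 - epsilon = 1 - 0.3923 = 0.6077

0.6077 bits


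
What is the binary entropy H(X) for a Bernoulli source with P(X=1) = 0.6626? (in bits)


H = -p*log2(p) - (1-p)*log2(1-p). -0.6626*log2(0.6626) = 0.393445; -0.3374*log2(0.3374) = 0.528864. H = 0.393445 + 0.528864 = 0.9223

0.9223 bits


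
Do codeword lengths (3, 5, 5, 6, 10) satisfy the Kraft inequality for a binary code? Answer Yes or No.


Kraft sum = sum(2^(-l_i)) = 0.2041, need <= 1. Result: satisfied (a binary prefix-free code with these lengths exists)

Yes


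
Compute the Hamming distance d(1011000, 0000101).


Count differing positions: ^ . ^ ^ ^ . ^ = 5 differences

5


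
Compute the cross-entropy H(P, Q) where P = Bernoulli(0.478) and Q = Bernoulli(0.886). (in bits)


H(P,Q) = -p*log2(q) - (1-p)*log2(1-q). -0.478*log2(0.886) = 0.083469; -0.522*log2(0.114) = 1.635371. H(P,Q) = 0.083469 + 1.635371 = 1.7188

1.7188 bits


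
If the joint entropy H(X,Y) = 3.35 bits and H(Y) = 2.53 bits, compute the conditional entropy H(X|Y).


H(X|Y) = H(X,Y) - H(Y) = 3.35 - 2.53 = 0.82

0.82 bits


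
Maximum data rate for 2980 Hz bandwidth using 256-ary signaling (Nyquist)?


Rate = 2 * B * log2(M) = 2 * 2980 * 8.0 = 47680.0

47680.0 bps


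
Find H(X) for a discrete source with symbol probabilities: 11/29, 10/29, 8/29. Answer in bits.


H = -sum(p_i * log2(p_i)). Terms: -(11/29)*log2(11/29) = 0.530484; -(10/29)*log2(10/29) = 0.529673; -(8/29)*log2(8/29) = 0.512546. H = 0.530484 + 0.529673 + 0.512546 = 1.5727

1.5727 bits


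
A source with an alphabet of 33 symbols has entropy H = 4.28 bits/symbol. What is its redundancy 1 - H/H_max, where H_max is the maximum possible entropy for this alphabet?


H_max = log2(K) = log2(33) = 5.0444 bits/symbol. Redundancy = 1 - H/H_max = 1 - 4.28/5.0444 = 1 - 0.8485 = 0.1515

0.1515


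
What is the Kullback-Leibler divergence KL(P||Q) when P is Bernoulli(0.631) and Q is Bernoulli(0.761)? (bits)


KL = p*log2(p/q) + (1-p)*log2((1-p)/(1-q)) = 0.631*log2(0.631/0.761) + 0.369*log2(0.369/0.239) = 0.0607

0.0607 bits


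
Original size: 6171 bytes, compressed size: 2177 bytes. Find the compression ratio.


Ratio = original / compressed = 6171 / 2177 = 2.8346

2.8346


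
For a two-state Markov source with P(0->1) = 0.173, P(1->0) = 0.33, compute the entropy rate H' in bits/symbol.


Stationary distribution: pi_0 = p10/(p01+p10) = 0.6561, pi_1 = 0.3439. Entropy rate H' = pi_0*H(p01) + pi_1*H(p10) = 0.6561*0.6645 + 0.3439*0.9149 = 0.7506

0.7506 bits/symbol


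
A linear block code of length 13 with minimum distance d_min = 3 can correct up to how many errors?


Correction capability = floor((d-1)/2) = floor((3-1)/2) = 1

1 errors


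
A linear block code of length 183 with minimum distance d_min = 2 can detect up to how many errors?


Detection capability = d_min - 1 = 2 - 1 = 1

1 errors


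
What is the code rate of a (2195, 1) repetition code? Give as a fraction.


Rate = k/n = 1/2195

1/2195


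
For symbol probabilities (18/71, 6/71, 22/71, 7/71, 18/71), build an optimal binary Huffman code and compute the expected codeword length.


Huffman construction (repeatedly merge the two least-probable nodes; each merge adds 1 bit to every symbol beneath it): 6/71 + 7/71 = 13/71; 13/71 + 18/71 = 31/71; 18/71 + 22/71 = 40/71; 31/71 + 40/71 = 1. Resulting codeword lengths (in the order the probabilities were given): (2, 3, 2, 3, 2). L_avg = sum(p_i * l_i) = 18/71*2 + 6/71*3 + 22/71*2 + 7/71*3 + 18/71*2 = 155/71 = 2.1831

2.1831 bits


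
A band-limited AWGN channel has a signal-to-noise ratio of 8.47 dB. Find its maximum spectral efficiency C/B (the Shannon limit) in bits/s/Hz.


SNR_linear = 10^(8.47/10) = 7.0307; C/B = log2(1 + SNR_linear) = log2(1 + 7.0307) = 3.0055

3.0055 bits/s/Hz


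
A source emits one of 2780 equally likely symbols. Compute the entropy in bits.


H = log2(n) = log2(2780) = 11.4409

11.4409 bits


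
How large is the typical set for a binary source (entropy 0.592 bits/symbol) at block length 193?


log2|A_typical| = nH = 193 * 0.592 = 114.256, so |A_typical| ~ 2^114.256 = 2.480e+34

2.480e+34


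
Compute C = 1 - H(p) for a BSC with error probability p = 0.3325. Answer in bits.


H(p) = -p*log2(p) - (1-p)*log2(1-p) = -0.3325*log2(0.3325) - 0.6675*log2(0.6675) = 0.528201 + 0.389259 = 0.9175. C = 1 - H(p) = 1 - 0.9175 = 0.0825

0.0825 bits


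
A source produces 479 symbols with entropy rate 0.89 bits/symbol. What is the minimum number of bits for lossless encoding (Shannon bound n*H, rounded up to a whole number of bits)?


Minimum bits >= n * H = 479 * 0.89 = 426.31, rounded up to a whole number of bits = 427

427 bits


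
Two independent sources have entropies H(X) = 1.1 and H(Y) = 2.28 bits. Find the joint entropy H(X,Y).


For independent variables, H(X,Y) = H(X) + H(Y) = 1.1 + 2.28 = 3.38

3.38 bits


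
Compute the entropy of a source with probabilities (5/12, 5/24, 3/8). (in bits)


H = -sum(p_i * log2(p_i)). Terms: -(5/12)*log2(5/12) = 0.526264; -(5/24)*log2(5/24) = 0.471466; -(3/8)*log2(3/8) = 0.530639. H = 0.526264 + 0.471466 + 0.530639 = 1.5284

1.5284 bits


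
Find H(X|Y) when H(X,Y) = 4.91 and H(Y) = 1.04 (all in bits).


H(X|Y) = H(X,Y) - H(Y) = 4.91 - 1.04 = 3.87

3.87 bits


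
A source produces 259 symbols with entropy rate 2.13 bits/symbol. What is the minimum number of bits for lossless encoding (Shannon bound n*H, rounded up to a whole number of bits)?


Minimum bits >= n * H = 259 * 2.13 = 551.67, rounded up to a whole number of bits = 552

552 bits


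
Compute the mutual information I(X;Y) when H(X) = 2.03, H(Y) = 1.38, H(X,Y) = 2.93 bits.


I(X;Y) = H(X) + H(Y) - H(X,Y) = 2.03 + 1.38 - 2.93 = 0.48

0.48 bits


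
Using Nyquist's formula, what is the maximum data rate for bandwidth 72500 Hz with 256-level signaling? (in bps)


Rate = 2 * B * log2(M) = 2 * 72500 * 8.0 = 1160000.0

1160000.0 bps


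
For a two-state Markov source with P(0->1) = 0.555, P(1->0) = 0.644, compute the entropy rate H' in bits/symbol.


Stationary distribution: pi_0 = p10/(p01+p10) = 0.5371, pi_1 = 0.4629. Entropy rate H' = pi_0*H(p01) + pi_1*H(p10) = 0.5371*0.9913 + 0.4629*0.9393 = 0.9672

0.9672 bits/symbol


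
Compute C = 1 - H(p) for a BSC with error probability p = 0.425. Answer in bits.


H(p) = -p*log2(p) - (1-p)*log2(1-p) = -0.425*log2(0.425) - 0.575*log2(0.575) = 0.524648 + 0.459061 = 0.9837. C = 1 - H(p) = 1 - 0.9837 = 0.0163

0.0163 bits


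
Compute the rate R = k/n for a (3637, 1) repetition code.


Rate = k/n = 1/3637

1/3637


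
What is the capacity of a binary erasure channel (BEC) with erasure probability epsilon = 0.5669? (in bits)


C = 1 - epsilon = 1 - 0.5669 = 0.4331

0.4331 bits


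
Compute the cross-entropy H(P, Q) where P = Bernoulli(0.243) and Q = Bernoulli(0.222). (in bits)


H(P,Q) = -p*log2(q) - (1-p)*log2(1-q). -0.243*log2(0.222) = 0.527643; -0.757*log2(0.778) = 0.274154. H(P,Q) = 0.527643 + 0.274154 = 0.8018

0.8018 bits


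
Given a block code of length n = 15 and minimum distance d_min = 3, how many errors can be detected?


Detection capability = d_min - 1 = 3 - 1 = 2

2 errors


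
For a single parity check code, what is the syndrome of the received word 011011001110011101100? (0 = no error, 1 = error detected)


Syndrome = XOR of all bits = 0 XOR 1 XOR 1 XOR 0 XOR 1 XOR 1 XOR 0 XOR 0 XOR 1 XOR 1 XOR 1 XOR 0 XOR 0 XOR 1 XOR 1 XOR 1 XOR 0 XOR 1 XOR 1 XOR 0 XOR 0 = 0

0


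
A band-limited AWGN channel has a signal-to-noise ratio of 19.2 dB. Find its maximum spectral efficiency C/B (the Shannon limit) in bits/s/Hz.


SNR_linear = 10^(19.2/10) = 83.1764; C/B = log2(1 + SNR_linear) = log2(1 + 83.1764) = 6.3953

6.3953 bits/s/Hz


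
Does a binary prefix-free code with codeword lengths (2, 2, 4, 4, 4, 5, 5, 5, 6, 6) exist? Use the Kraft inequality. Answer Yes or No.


Kraft sum = sum(2^(-l_i)) = 0.8125, need <= 1. Result: satisfied (a binary prefix-free code with these lengths exists)

Yes


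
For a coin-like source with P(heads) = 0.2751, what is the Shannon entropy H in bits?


H = -p*log2(p) - (1-p)*log2(1-p). -0.2751*log2(0.2751) = 0.512228; -0.7249*log2(0.7249) = 0.336460. H = 0.512228 + 0.336460 = 0.8487

0.8487 bits


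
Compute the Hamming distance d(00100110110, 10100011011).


Count differing positions: ^ . . . . ^ . ^ ^ . ^ = 5 differences

5


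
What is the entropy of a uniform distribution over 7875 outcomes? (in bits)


H = log2(n) = log2(7875) = 12.9431

12.9431 bits


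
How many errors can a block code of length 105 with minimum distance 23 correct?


Correction capability = floor((d-1)/2) = floor((23-1)/2) = 11

11 errors


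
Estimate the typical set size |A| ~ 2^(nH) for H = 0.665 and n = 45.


log2|A_typical| = nH = 45 * 0.665 = 29.925, so |A_typical| ~ 2^29.925 = 1.019e+09

1.019e+09


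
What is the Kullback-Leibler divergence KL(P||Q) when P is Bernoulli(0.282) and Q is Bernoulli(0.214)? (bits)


KL = p*log2(p/q) + (1-p)*log2((1-p)/(1-q)) = 0.282*log2(0.282/0.214) + 0.718*log2(0.718/0.786) = 0.0185

0.0185 bits


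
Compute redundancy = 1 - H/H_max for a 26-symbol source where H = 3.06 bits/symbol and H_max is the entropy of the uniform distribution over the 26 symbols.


H_max = log2(K) = log2(26) = 4.7004 bits/symbol. Redundancy = 1 - H/H_max = 1 - 3.06/4.7004 = 1 - 0.651 = 0.349

0.349


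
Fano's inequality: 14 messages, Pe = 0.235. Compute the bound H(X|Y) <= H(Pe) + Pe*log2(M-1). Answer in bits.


H(Pe) = -Pe*log2(Pe) - (1-Pe)*log2(1-Pe) = -0.235*log2(0.235) - 0.765*log2(0.765) = 0.490978 + 0.295648 = 0.7866. Pe*log2(M-1) = 0.235*log2(13) = 0.869603. Bound = H(Pe) + Pe*log2(M-1) = 0.490978 + 0.295648 + 0.869603 = 1.6562

1.6562 bits


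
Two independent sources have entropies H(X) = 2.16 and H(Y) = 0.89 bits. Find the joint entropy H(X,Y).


For independent variables, H(X,Y) = H(X) + H(Y) = 2.16 + 0.89 = 3.05

3.05 bits


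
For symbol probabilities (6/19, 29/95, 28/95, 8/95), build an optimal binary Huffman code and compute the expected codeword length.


Huffman construction (repeatedly merge the two least-probable nodes; each merge adds 1 bit to every symbol beneath it): 8/95 + 28/95 = 36/95; 29/95 + 6/19 = 59/95; 36/95 + 59/95 = 1. Resulting codeword lengths (in the order the probabilities were given): (2, 2, 2, 2). L_avg = sum(p_i * l_i) = 6/19*2 + 29/95*2 + 28/95*2 + 8/95*2 = 2

2.0 bits


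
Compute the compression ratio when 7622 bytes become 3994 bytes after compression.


Ratio = original / compressed = 7622 / 3994 = 1.9084

1.9084


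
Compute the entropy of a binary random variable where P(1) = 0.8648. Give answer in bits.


H = -p*log2(p) - (1-p)*log2(1-p). -0.8648*log2(0.8648) = 0.181229; -0.1352*log2(0.1352) = 0.390300. H = 0.181229 + 0.390300 = 0.5715

0.5715 bits


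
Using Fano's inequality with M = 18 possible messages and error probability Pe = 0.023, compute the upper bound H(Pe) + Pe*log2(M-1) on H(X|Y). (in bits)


H(Pe) = -Pe*log2(Pe) - (1-Pe)*log2(1-Pe) = -0.023*log2(0.023) - 0.977*log2(0.977) = 0.125171 + 0.032797 = 0.158. Pe*log2(M-1) = 0.023*log2(17) = 0.094012. Bound = H(Pe) + Pe*log2(M-1) = 0.125171 + 0.032797 + 0.094012 = 0.252

0.252 bits


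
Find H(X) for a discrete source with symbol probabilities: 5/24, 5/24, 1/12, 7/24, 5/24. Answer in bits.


H = -sum(p_i * log2(p_i)). Terms: -(5/24)*log2(5/24) = 0.471466; -(5/24)*log2(5/24) = 0.471466; -(1/12)*log2(1/12) = 0.298747; -(7/24)*log2(7/24) = 0.518469; -(5/24)*log2(5/24) = 0.471466. H = 0.471466 + 0.471466 + 0.298747 + 0.518469 + 0.471466 = 2.2316

2.2316 bits


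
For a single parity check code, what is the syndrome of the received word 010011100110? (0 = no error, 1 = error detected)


Syndrome = XOR of all bits = 0 XOR 1 XOR 0 XOR 0 XOR 1 XOR 1 XOR 1 XOR 0 XOR 0 XOR 1 XOR 1 XOR 0 = 0

0


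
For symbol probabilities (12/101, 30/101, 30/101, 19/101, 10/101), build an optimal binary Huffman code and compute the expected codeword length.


Huffman construction (repeatedly merge the two least-probable nodes; each merge adds 1 bit to every symbol beneath it): 10/101 + 12/101 = 22/101; 19/101 + 22/101 = 41/101; 30/101 + 30/101 = 60/101; 41/101 + 60/101 = 1. Resulting codeword lengths (in the order the probabilities were given): (3, 2, 2, 2, 3). L_avg = sum(p_i * l_i) = 12/101*3 + 30/101*2 + 30/101*2 + 19/101*2 + 10/101*3 = 224/101 = 2.2178

2.2178 bits


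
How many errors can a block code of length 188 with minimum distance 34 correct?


Correction capability = floor((d-1)/2) = floor((34-1)/2) = 16

16 errors


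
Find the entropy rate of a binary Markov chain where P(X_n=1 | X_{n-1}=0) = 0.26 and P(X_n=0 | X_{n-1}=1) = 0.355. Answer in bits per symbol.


Stationary distribution: pi_0 = p10/(p01+p10) = 0.5772, pi_1 = 0.4228. Entropy rate H' = pi_0*H(p01) + pi_1*H(p10) = 0.5772*0.8267 + 0.4228*0.9385 = 0.874

0.874 bits/symbol


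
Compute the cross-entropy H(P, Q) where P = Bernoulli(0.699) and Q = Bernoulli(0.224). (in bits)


H(P,Q) = -p*log2(q) - (1-p)*log2(1-q). -0.699*log2(0.224) = 1.508742; -0.301*log2(0.776) = 0.110127. H(P,Q) = 1.508742 + 0.110127 = 1.6189

1.6189 bits


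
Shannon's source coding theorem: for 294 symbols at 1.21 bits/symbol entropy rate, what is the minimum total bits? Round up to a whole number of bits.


Minimum bits >= n * H = 294 * 1.21 = 355.74, rounded up to a whole number of bits = 356

356 bits


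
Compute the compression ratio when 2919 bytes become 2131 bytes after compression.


Ratio = original / compressed = 2919 / 2131 = 1.3698

1.3698


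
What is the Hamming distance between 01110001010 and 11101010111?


Count differing positions: ^ . . ^ ^ . ^ ^ ^ . ^ = 7 differences

7


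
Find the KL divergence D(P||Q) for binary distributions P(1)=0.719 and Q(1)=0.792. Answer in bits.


KL = p*log2(p/q) + (1-p)*log2((1-p)/(1-q)) = 0.719*log2(0.719/0.792) + 0.281*log2(0.281/0.208) = 0.0216

0.0216 bits


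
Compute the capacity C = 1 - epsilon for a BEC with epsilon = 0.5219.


C = 1 - epsilon = 1 - 0.5219 = 0.4781

0.4781 bits


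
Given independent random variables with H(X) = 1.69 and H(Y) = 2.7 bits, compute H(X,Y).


For independent variables, H(X,Y) = H(X) + H(Y) = 1.69 + 2.7 = 4.39

4.39 bits


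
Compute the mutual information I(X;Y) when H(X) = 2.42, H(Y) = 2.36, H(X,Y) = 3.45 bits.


I(X;Y) = H(X) + H(Y) - H(X,Y) = 2.42 + 2.36 - 3.45 = 1.33

1.33 bits


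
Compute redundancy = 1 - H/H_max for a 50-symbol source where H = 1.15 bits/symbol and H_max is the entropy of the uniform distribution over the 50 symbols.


H_max = log2(K) = log2(50) = 5.6439 bits/symbol. Redundancy = 1 - H/H_max = 1 - 1.15/5.6439 = 1 - 0.2038 = 0.7962

0.7962


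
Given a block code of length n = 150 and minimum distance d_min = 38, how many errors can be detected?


Detection capability = d_min - 1 = 38 - 1 = 37

37 errors


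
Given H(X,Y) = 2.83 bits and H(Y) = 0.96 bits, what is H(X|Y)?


H(X|Y) = H(X,Y) - H(Y) = 2.83 - 0.96 = 1.87

1.87 bits


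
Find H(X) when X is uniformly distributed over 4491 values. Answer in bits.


H = log2(n) = log2(4491) = 12.1328

12.1328 bits


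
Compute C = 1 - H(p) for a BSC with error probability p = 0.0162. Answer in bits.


H(p) = -p*log2(p) - (1-p)*log2(1-p) = -0.0162*log2(0.0162) - 0.9838*log2(0.9838) = 0.096355 + 0.023181 = 0.1195. C = 1 - H(p) = 1 - 0.1195 = 0.8805

0.8805 bits


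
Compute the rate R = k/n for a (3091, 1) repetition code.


Rate = k/n = 1/3091

1/3091


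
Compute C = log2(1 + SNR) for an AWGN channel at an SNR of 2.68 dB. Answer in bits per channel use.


SNR_linear = 10^(2.68/10) = 1.8535; C = log2(1 + SNR_linear) = log2(1 + 1.8535) = 1.5127

1.5127 bits/channel use


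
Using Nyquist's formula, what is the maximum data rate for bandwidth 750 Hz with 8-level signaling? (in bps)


Rate = 2 * B * log2(M) = 2 * 750 * 3.0 = 4500.0

4500.0 bps


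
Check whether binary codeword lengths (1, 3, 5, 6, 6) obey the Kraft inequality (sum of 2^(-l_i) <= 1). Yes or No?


Kraft sum = sum(2^(-l_i)) = 0.6875, need <= 1. Result: satisfied (a binary prefix-free code with these lengths exists)

Yes


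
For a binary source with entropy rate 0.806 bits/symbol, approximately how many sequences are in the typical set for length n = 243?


log2|A_typical| = nH = 243 * 0.806 = 195.858, so |A_typical| ~ 2^195.858 = 9.102e+58

9.102e+58


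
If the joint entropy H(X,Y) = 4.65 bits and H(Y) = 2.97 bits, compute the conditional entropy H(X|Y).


H(X|Y) = H(X,Y) - H(Y) = 4.65 - 2.97 = 1.68

1.68 bits


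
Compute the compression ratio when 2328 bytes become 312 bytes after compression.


Ratio = original / compressed = 2328 / 312 = 7.4615

7.4615


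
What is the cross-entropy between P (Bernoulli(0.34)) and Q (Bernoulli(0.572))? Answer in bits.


H(P,Q) = -p*log2(q) - (1-p)*log2(1-q). -0.34*log2(0.572) = 0.274010; -0.66*log2(0.428) = 0.808049. H(P,Q) = 0.274010 + 0.808049 = 1.0821

1.0821 bits


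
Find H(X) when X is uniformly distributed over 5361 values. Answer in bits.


H = log2(n) = log2(5361) = 12.3883

12.3883 bits


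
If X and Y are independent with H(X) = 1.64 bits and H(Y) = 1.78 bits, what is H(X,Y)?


For independent variables, H(X,Y) = H(X) + H(Y) = 1.64 + 1.78 = 3.42

3.42 bits


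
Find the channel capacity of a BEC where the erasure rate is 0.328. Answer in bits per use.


C = 1 - epsilon = 1 - 0.328 = 0.672

0.672 bits


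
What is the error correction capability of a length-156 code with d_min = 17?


Correction capability = floor((d-1)/2) = floor((17-1)/2) = 8

8 errors


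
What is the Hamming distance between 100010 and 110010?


Count differing positions: . ^ . . . . = 1 differences

1


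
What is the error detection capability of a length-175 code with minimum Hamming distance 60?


Detection capability = d_min - 1 = 60 - 1 = 59

59 errors


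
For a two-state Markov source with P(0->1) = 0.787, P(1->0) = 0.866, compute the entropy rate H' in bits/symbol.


Stationary distribution: pi_0 = p10/(p01+p10) = 0.5239, pi_1 = 0.4761. Entropy rate H' = pi_0*H(p01) + pi_1*H(p10) = 0.5239*0.7472 + 0.4761*0.5683 = 0.662

0.662 bits/symbol


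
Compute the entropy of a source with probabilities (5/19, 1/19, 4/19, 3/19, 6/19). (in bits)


H = -sum(p_i * log2(p_i)). Terms: -(5/19)*log2(5/19) = 0.506842; -(1/19)*log2(1/19) = 0.223575; -(4/19)*log2(4/19) = 0.473248; -(3/19)*log2(3/19) = 0.420468; -(6/19)*log2(6/19) = 0.525147. H = 0.506842 + 0.223575 + 0.473248 + 0.420468 + 0.525147 = 2.1493

2.1493 bits


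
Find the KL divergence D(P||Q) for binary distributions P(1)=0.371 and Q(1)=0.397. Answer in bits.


KL = p*log2(p/q) + (1-p)*log2((1-p)/(1-q)) = 0.371*log2(0.371/0.397) + 0.629*log2(0.629/0.603) = 0.0021

0.0021 bits


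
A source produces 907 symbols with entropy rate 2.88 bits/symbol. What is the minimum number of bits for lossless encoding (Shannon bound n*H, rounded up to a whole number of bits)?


Minimum bits >= n * H = 907 * 2.88 = 2612.16, rounded up to a whole number of bits = 2613

2613 bits


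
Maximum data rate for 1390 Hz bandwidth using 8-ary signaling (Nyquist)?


Rate = 2 * B * log2(M) = 2 * 1390 * 3.0 = 8340.0

8340.0 bps


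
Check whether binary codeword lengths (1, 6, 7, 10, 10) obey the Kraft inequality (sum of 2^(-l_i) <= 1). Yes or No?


Kraft sum = sum(2^(-l_i)) = 0.5254, need <= 1. Result: satisfied (a binary prefix-free code with these lengths exists)

Yes


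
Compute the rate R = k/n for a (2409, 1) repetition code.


Rate = k/n = 1/2409

1/2409


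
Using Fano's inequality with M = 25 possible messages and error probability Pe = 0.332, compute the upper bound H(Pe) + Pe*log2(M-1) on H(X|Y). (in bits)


H(Pe) = -Pe*log2(Pe) - (1-Pe)*log2(1-Pe) = -0.332*log2(0.332) - 0.668*log2(0.668) = 0.528127 + 0.388829 = 0.917. Pe*log2(M-1) = 0.332*log2(24) = 1.522208. Bound = H(Pe) + Pe*log2(M-1) = 0.528127 + 0.388829 + 1.522208 = 2.4392

2.4392 bits


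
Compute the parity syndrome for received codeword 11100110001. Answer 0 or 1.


Syndrome = XOR of all bits = 1 XOR 1 XOR 1 XOR 0 XOR 0 XOR 1 XOR 1 XOR 0 XOR 0 XOR 0 XOR 1 = 0

0


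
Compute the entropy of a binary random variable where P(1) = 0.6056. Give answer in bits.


H = -p*log2(p) - (1-p)*log2(1-p). -0.6056*log2(0.6056) = 0.438190; -0.3944*log2(0.3944) = 0.529391. H = 0.438190 + 0.529391 = 0.9676

0.9676 bits


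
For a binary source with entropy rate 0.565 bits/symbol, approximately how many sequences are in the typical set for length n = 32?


log2|A_typical| = nH = 32 * 0.565 = 18.08, so |A_typical| ~ 2^18.08 = 2.771e+05

2.771e+05


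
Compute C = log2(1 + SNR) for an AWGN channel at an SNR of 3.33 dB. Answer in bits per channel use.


SNR_linear = 10^(3.33/10) = 2.1528; C = log2(1 + SNR_linear) = log2(1 + 2.1528) = 1.6566

1.6566 bits/channel use


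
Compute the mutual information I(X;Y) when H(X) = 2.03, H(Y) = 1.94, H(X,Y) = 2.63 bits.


I(X;Y) = H(X) + H(Y) - H(X,Y) = 2.03 + 1.94 - 2.63 = 1.34

1.34 bits


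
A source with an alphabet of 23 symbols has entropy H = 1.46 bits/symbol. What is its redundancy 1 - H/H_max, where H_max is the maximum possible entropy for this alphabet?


H_max = log2(K) = log2(23) = 4.5236 bits/symbol. Redundancy = 1 - H/H_max = 1 - 1.46/4.5236 = 1 - 0.3228 = 0.6772

0.6772


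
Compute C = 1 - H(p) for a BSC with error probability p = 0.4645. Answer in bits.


H(p) = -p*log2(p) - (1-p)*log2(1-p) = -0.4645*log2(0.4645) - 0.5355*log2(0.5355) = 0.513853 + 0.482508 = 0.9964. C = 1 - H(p) = 1 - 0.9964 = 0.0036

0.0036 bits
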